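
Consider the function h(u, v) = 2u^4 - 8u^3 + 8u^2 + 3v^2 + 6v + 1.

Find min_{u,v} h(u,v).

-2

h(u,v) separates as P(u) + Q(v) + 1, so its minimum is min P + min Q + 1.
P'(u) = 8u(u - 2)(u - 1) vanishes at u ∈ {0, 1, 2}; Q'(v) = 6v + 6 vanishes at v ∈ {-1}.
Local minima of P (where P''>0): P(0)=0, P(2)=0. Local minima of Q: Q(-1)=-3.
So the global minimum of h is P(0) + Q(-1) + 1 = 0 − 3 + 1 = -2, attained at (0, -1).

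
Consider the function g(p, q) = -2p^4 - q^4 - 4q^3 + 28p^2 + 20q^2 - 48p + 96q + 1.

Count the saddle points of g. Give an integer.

4

g separates as a function of p plus a function of q, so ∇g=0 decouples.
∂g/∂p = -8(p - 2)(p - 1)(p + 3) = 0 at p ∈ {-3, 1, 2}; ∂g/∂q = -4(q - 3)(q + 2)(q + 4) = 0 at q ∈ {-4, -2, 3}.
The Hessian is diagonal: diag(g_pp, g_qq). Second derivatives: g_pp(-3)=-160, g_pp(1)=32, g_pp(2)=-40; g_qq(-4)=-56, g_qq(-2)=40, g_qq(3)=-140.
Saddle points occur where the two diagonal entries have opposite signs: (-3, -2), (1, -4), (1, 3), (2, -2). Count: 4.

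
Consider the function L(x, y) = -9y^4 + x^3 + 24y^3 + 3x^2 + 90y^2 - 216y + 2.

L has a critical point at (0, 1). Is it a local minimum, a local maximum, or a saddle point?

The mixed partial ∂²L/∂x∂y is 0, so the Hessian at any point is diag(L_xx, L_yy) = diag(6(x + 1), 36(-3y^2 + 4y + 5)).
At (0, 1): H = diag(6, 216).
Both eigenvalues are positive, so H is positive definite: a local minimum.

local minimum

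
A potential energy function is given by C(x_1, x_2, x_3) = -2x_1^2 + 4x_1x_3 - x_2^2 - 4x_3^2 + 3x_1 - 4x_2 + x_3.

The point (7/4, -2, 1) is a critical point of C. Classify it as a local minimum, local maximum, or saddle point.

The Hessian is constant: H = [[-4, 0, 4], [0, -2, 0], [4, 0, -8]].
Leading principal minors: Δ₁ = -4, Δ₂ = 8, Δ₃ = -32.
The minors alternate sign starting negative (−, +, −), so H is negative definite: a local maximum.

local maximum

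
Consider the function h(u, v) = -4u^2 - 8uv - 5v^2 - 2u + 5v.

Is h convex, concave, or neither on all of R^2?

concave

h is quadratic, so its Hessian is the constant matrix H = [[-8, -8], [-8, -10]].
det(H) = 16, tr(H) = -18.
det(H) > 0 and tr(H) < 0, so H is negative definite everywhere: concave.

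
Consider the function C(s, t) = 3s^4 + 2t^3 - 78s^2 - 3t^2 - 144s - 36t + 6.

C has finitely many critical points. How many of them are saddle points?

3

C separates as a function of s plus a function of t, so ∇C=0 decouples.
∂C/∂s = 12(s - 4)(s + 1)(s + 3) = 0 at s ∈ {-3, -1, 4}; ∂C/∂t = 6(t - 3)(t + 2) = 0 at t ∈ {-2, 3}.
The Hessian is diagonal: diag(C_ss, C_tt). Second derivatives: C_ss(-3)=168, C_ss(-1)=-120, C_ss(4)=420; C_tt(-2)=-30, C_tt(3)=30.
Saddle points occur where the two diagonal entries have opposite signs: (-3, -2), (-1, 3), (4, -2). Count: 3.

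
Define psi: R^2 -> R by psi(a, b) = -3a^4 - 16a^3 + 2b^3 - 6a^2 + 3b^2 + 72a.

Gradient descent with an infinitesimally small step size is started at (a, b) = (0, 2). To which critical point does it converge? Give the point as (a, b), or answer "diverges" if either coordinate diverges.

psi is separable, so gradient descent decouples: a follows -∂psi/∂a, b follows -∂psi/∂b.
∂psi/∂a = -12(a - 1)(a + 2)(a + 3); at a=0 this is 72, so a decreases.
∂psi/∂b = 6b(b + 1); at b=2 this is 36, so b decreases.
a converges to its nearest critical value -2 (a local min of the a-part); b converges to 0. The iterate converges to (-2, 0).

(-2, 0)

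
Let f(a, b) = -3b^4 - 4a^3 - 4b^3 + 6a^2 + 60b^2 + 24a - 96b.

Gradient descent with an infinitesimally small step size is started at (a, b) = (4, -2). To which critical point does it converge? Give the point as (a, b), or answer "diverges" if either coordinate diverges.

f is separable, so gradient descent decouples: a follows -∂f/∂a, b follows -∂f/∂b.
∂f/∂a = -12(a - 2)(a + 1); at a=4 this is -120, so a increases.
∂f/∂b = -12(b - 2)(b - 1)(b + 4); at b=-2 this is -288, so b increases.
The a-coordinate has no critical point in that direction and runs off to infinity.

diverges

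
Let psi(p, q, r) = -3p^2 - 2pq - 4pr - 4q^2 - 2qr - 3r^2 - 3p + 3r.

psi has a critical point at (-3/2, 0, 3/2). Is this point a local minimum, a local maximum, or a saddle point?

The Hessian is constant: H = [[-6, -2, -4], [-2, -8, -2], [-4, -2, -6]].
Leading principal minors: Δ₁ = -6, Δ₂ = 44, Δ₃ = -144.
The minors alternate sign starting negative (−, +, −), so H is negative definite: a local maximum.

local maximum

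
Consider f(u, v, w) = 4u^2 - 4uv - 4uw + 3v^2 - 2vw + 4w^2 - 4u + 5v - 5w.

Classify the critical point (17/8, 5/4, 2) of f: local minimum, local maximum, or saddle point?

The Hessian is constant: H = [[8, -4, -4], [-4, 6, -2], [-4, -2, 8]].
Leading principal minors: Δ₁ = 8, Δ₂ = 32, Δ₃ = 64.
All leading minors are positive, so H is positive definite: a local minimum.

local minimum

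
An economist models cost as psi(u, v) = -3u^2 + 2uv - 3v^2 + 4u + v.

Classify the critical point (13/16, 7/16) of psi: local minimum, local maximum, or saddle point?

local maximum

The Hessian of psi is constant: H = [[-6, 2], [2, -6]].
det(H) = (-6)·(-6) − 2² = 32.
det(H) > 0 and tr(H) = -12 < 0, so H is negative definite and the point is a local maximum.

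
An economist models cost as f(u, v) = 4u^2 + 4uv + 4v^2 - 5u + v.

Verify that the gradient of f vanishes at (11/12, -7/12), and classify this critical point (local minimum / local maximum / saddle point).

∇f = (8u + 4v - 5, 4u + 8v + 1); substituting (11/12, -7/12) gives ∇f = (0, 0), so (11/12, -7/12) is indeed a critical point.
The Hessian of f is constant: H = [[8, 4], [4, 8]].
det(H) = 8·8 − 4² = 48.
det(H) > 0 and tr(H) = 16 > 0, so H is positive definite and the point is a local minimum.

local minimum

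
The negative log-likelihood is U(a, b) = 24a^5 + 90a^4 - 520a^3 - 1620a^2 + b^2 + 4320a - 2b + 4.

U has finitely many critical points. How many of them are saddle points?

2

U separates as a function of a plus a function of b, so ∇U=0 decouples.
∂U/∂a = 120(a - 3)(a - 1)(a + 3)(a + 4) = 0 at a ∈ {-4, -3, 1, 3}; ∂U/∂b = 2(b - 1) = 0 at b ∈ {1}.
The Hessian is diagonal: diag(U_aa, U_bb). Second derivatives: U_aa(-4)=-4200, U_aa(-3)=2880, U_aa(1)=-4800, U_aa(3)=10080; U_bb(1)=2.
Saddle points occur where the two diagonal entries have opposite signs: (-4, 1), (1, 1). Count: 2.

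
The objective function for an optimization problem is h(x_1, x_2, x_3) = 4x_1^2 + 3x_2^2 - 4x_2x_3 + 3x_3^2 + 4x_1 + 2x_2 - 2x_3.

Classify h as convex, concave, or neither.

convex

h is quadratic, so its Hessian is the constant matrix H = [[8, 0, 0], [0, 6, -4], [0, -4, 6]].
Leading principal minors: 8, 48, 160.
All positive ⇒ H ≻ 0 ⇒ convex.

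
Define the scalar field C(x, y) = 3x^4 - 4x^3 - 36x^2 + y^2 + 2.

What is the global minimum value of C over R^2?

C(x,y) separates as P(x) + Q(y) + 2, so its minimum is min P + min Q + 2.
P'(x) = 12x(x - 3)(x + 2) vanishes at x ∈ {-2, 0, 3}; Q'(y) = 2y vanishes at y ∈ {0}.
Local minima of P (where P''>0): P(-2)=-64, P(3)=-189. Local minima of Q: Q(0)=0.
So the global minimum of C is P(3) + Q(0) + 2 = -189 + 0 + 2 = -187, attained at (3, 0).

-187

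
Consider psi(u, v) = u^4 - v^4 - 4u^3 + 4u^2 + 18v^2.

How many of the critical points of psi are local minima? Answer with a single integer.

2

psi separates as a function of u plus a function of v, so ∇psi=0 decouples.
∂psi/∂u = 4u(u - 2)(u - 1) = 0 at u ∈ {0, 1, 2}; ∂psi/∂v = -4v(v - 3)(v + 3) = 0 at v ∈ {-3, 0, 3}.
The Hessian is diagonal: diag(psi_uu, psi_vv). Second derivatives: psi_uu(0)=8, psi_uu(1)=-4, psi_uu(2)=8; psi_vv(-3)=-72, psi_vv(0)=36, psi_vv(3)=-72.
Local minima occur where both diagonal entries positive: (0, 0), (2, 0). Count: 2.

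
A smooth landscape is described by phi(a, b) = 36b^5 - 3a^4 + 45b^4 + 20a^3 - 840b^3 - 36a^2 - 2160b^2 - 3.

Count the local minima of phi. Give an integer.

phi separates as a function of a plus a function of b, so ∇phi=0 decouples.
∂phi/∂a = -12a(a - 3)(a - 2) = 0 at a ∈ {0, 2, 3}; ∂phi/∂b = 180b(b - 4)(b + 2)(b + 3) = 0 at b ∈ {-3, -2, 0, 4}.
The Hessian is diagonal: diag(phi_aa, phi_bb). Second derivatives: phi_aa(0)=-72, phi_aa(2)=24, phi_aa(3)=-36; phi_bb(-3)=-3780, phi_bb(-2)=2160, phi_bb(0)=-4320, phi_bb(4)=30240.
Local minima occur where both diagonal entries positive: (2, -2), (2, 4). Count: 2.

2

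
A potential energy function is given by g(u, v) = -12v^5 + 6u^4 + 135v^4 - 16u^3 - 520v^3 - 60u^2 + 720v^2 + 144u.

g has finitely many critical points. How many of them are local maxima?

2

g separates as a function of u plus a function of v, so ∇g=0 decouples.
∂g/∂u = 24(u - 3)(u - 1)(u + 2) = 0 at u ∈ {-2, 1, 3}; ∂g/∂v = -60v(v - 4)(v - 3)(v - 2) = 0 at v ∈ {0, 2, 3, 4}.
The Hessian is diagonal: diag(g_uu, g_vv). Second derivatives: g_uu(-2)=360, g_uu(1)=-144, g_uu(3)=240; g_vv(0)=1440, g_vv(2)=-240, g_vv(3)=180, g_vv(4)=-480.
Local maxima occur where both diagonal entries negative: (1, 2), (1, 4). Count: 2.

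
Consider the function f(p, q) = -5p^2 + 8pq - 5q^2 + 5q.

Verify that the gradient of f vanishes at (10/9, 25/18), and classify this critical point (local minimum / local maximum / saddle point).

∇f = (-10p + 8q, 8p - 10q + 5); substituting (10/9, 25/18) gives ∇f = (0, 0), so (10/9, 25/18) is indeed a critical point.
The Hessian of f is constant: H = [[-10, 8], [8, -10]].
det(H) = (-10)·(-10) − 8² = 36.
det(H) > 0 and tr(H) = -20 < 0, so H is negative definite and the point is a local maximum.

local maximum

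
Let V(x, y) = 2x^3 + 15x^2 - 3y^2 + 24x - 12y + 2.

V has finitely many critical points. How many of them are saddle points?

1

V separates as a function of x plus a function of y, so ∇V=0 decouples.
∂V/∂x = 6(x + 1)(x + 4) = 0 at x ∈ {-4, -1}; ∂V/∂y = -6(y + 2) = 0 at y ∈ {-2}.
The Hessian is diagonal: diag(V_xx, V_yy). Second derivatives: V_xx(-4)=-18, V_xx(-1)=18; V_yy(-2)=-6.
Saddle points occur where the two diagonal entries have opposite signs: (-1, -2). Count: 1.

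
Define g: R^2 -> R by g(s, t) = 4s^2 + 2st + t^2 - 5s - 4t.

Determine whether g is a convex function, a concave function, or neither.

g is quadratic, so its Hessian is the constant matrix H = [[8, 2], [2, 2]].
det(H) = 12, tr(H) = 10.
det(H) > 0 and tr(H) > 0, so H is positive definite everywhere: convex.

convex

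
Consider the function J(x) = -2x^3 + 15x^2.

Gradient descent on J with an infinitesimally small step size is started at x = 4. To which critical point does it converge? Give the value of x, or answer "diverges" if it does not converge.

0

J'(x) = -6x(x - 5), so J'(4) = 24.
Gradient descent moves in the -J' direction, i.e. x is decreasing.
The nearest critical point in that direction is x = 0, where J'' = 30 > 0 (a local minimum). The iterate converges there.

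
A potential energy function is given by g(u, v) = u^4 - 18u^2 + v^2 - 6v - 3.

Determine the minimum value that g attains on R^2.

-93

g(u,v) separates as P(u) + Q(v) − 3, so its minimum is min P + min Q − 3.
P'(u) = 4u(u - 3)(u + 3) vanishes at u ∈ {-3, 0, 3}; Q'(v) = 2v - 6 vanishes at v ∈ {3}.
Local minima of P (where P''>0): P(-3)=-81, P(3)=-81. Local minima of Q: Q(3)=-9.
So the global minimum of g is P(-3) + Q(3) − 3 = -81 − 9 − 3 = -93, attained at (-3, 3).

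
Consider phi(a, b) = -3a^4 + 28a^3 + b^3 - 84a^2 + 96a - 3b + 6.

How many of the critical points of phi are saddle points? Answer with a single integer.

3

phi separates as a function of a plus a function of b, so ∇phi=0 decouples.
∂phi/∂a = -12(a - 4)(a - 2)(a - 1) = 0 at a ∈ {1, 2, 4}; ∂phi/∂b = 3(b - 1)(b + 1) = 0 at b ∈ {-1, 1}.
The Hessian is diagonal: diag(phi_aa, phi_bb). Second derivatives: phi_aa(1)=-36, phi_aa(2)=24, phi_aa(4)=-72; phi_bb(-1)=-6, phi_bb(1)=6.
Saddle points occur where the two diagonal entries have opposite signs: (1, 1), (2, -1), (4, 1). Count: 3.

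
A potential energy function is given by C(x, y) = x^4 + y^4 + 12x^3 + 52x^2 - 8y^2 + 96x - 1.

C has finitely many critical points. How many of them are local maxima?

C separates as a function of x plus a function of y, so ∇C=0 decouples.
∂C/∂x = 4(x + 2)(x + 3)(x + 4) = 0 at x ∈ {-4, -3, -2}; ∂C/∂y = 4y(y - 2)(y + 2) = 0 at y ∈ {-2, 0, 2}.
The Hessian is diagonal: diag(C_xx, C_yy). Second derivatives: C_xx(-4)=8, C_xx(-3)=-4, C_xx(-2)=8; C_yy(-2)=32, C_yy(0)=-16, C_yy(2)=32.
Local maxima occur where both diagonal entries negative: (-3, 0). Count: 1.

1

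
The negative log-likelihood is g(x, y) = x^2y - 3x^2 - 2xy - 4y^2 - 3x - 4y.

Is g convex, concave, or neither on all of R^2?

neither

The term x^2y is cubic, so the Hessian is not constant.
∂²g/∂x² = 2y - 6, which takes both signs as y varies (negative for sufficiently negative y). A diagonal entry of the Hessian changing sign means the Hessian is neither positive- nor negative-semidefinite on all of R^2.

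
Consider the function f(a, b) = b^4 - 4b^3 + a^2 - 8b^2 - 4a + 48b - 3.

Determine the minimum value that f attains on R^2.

f(a,b) separates as P(a) + Q(b) − 3, so its minimum is min P + min Q − 3.
P'(a) = 2a - 4 vanishes at a ∈ {2}; Q'(b) = 4(b - 3)(b - 2)(b + 2) vanishes at b ∈ {-2, 2, 3}.
Local minima of P (where P''>0): P(2)=-4. Local minima of Q: Q(-2)=-80, Q(3)=45.
So the global minimum of f is P(2) + Q(-2) − 3 = -4 − 80 − 3 = -87, attained at (2, -2).

-87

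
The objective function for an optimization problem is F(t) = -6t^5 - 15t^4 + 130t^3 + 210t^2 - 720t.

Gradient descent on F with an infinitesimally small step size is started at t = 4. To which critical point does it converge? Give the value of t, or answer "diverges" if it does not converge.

diverges

F'(t) = -30(t - 3)(t - 1)(t + 2)(t + 4), so F'(4) = -4320.
Gradient descent moves in the -F' direction, i.e. t is increasing.
There is no critical point above t=4, and F' keeps the same sign, so the iterate runs off to +∞.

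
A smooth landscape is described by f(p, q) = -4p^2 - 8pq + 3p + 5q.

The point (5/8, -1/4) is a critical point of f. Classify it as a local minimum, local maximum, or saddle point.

The Hessian of f is constant: H = [[-8, -8], [-8, 0]].
det(H) = (-8)·0 − (-8)² = -64.
Since det(H) < 0, H is indefinite and the critical point is a saddle point.

saddle point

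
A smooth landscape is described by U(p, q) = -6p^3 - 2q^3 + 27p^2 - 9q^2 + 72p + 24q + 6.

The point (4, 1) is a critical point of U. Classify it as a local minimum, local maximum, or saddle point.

local maximum

The mixed partial ∂²U/∂p∂q is 0, so the Hessian at any point is diag(U_pp, U_qq) = diag(18(-2p + 3), -6(2q + 3)).
At (4, 1): H = diag(-90, -30).
Both eigenvalues are negative, so H is negative definite: a local maximum.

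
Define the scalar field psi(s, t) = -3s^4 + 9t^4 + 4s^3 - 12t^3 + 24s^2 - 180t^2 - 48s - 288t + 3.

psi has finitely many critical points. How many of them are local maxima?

psi separates as a function of s plus a function of t, so ∇psi=0 decouples.
∂psi/∂s = -12(s - 2)(s - 1)(s + 2) = 0 at s ∈ {-2, 1, 2}; ∂psi/∂t = 36(t - 4)(t + 1)(t + 2) = 0 at t ∈ {-2, -1, 4}.
The Hessian is diagonal: diag(psi_ss, psi_tt). Second derivatives: psi_ss(-2)=-144, psi_ss(1)=36, psi_ss(2)=-48; psi_tt(-2)=216, psi_tt(-1)=-180, psi_tt(4)=1080.
Local maxima occur where both diagonal entries negative: (-2, -1), (2, -1). Count: 2.

2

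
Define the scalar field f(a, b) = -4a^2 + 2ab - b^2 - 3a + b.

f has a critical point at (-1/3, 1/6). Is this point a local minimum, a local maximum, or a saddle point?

The Hessian of f is constant: H = [[-8, 2], [2, -2]].
det(H) = (-8)·(-2) − 2² = 12.
det(H) > 0 and tr(H) = -10 < 0, so H is negative definite and the point is a local maximum.

local maximum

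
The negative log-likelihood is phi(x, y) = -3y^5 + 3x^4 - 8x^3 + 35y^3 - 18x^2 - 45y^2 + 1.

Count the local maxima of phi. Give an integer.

phi separates as a function of x plus a function of y, so ∇phi=0 decouples.
∂phi/∂x = 12x(x - 3)(x + 1) = 0 at x ∈ {-1, 0, 3}; ∂phi/∂y = -15y(y - 2)(y - 1)(y + 3) = 0 at y ∈ {-3, 0, 1, 2}.
The Hessian is diagonal: diag(phi_xx, phi_yy). Second derivatives: phi_xx(-1)=48, phi_xx(0)=-36, phi_xx(3)=144; phi_yy(-3)=900, phi_yy(0)=-90, phi_yy(1)=60, phi_yy(2)=-150.
Local maxima occur where both diagonal entries negative: (0, 0), (0, 2). Count: 2.

2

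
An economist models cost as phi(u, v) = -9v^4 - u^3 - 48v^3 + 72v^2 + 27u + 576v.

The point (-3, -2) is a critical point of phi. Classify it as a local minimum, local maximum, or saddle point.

local minimum

The mixed partial ∂²phi/∂u∂v is 0, so the Hessian at any point is diag(phi_uu, phi_vv) = diag(-6u, 36(-3v^2 - 8v + 4)).
At (-3, -2): H = diag(18, 288).
Both eigenvalues are positive, so H is positive definite: a local minimum.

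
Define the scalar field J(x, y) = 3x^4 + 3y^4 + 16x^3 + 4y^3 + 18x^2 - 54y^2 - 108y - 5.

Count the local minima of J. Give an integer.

4

J separates as a function of x plus a function of y, so ∇J=0 decouples.
∂J/∂x = 12x(x + 1)(x + 3) = 0 at x ∈ {-3, -1, 0}; ∂J/∂y = 12(y - 3)(y + 1)(y + 3) = 0 at y ∈ {-3, -1, 3}.
The Hessian is diagonal: diag(J_xx, J_yy). Second derivatives: J_xx(-3)=72, J_xx(-1)=-24, J_xx(0)=36; J_yy(-3)=144, J_yy(-1)=-96, J_yy(3)=288.
Local minima occur where both diagonal entries positive: (-3, -3), (-3, 3), (0, -3), (0, 3). Count: 4.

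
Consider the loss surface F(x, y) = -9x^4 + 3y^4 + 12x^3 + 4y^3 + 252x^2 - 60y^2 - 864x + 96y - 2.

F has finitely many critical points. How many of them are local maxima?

2

F separates as a function of x plus a function of y, so ∇F=0 decouples.
∂F/∂x = -36(x - 3)(x - 2)(x + 4) = 0 at x ∈ {-4, 2, 3}; ∂F/∂y = 12(y - 2)(y - 1)(y + 4) = 0 at y ∈ {-4, 1, 2}.
The Hessian is diagonal: diag(F_xx, F_yy). Second derivatives: F_xx(-4)=-1512, F_xx(2)=216, F_xx(3)=-252; F_yy(-4)=360, F_yy(1)=-60, F_yy(2)=72.
Local maxima occur where both diagonal entries negative: (-4, 1), (3, 1). Count: 2.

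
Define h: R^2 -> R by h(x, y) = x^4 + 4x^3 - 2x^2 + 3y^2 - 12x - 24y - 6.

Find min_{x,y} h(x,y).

-63

h(x,y) separates as P(x) + Q(y) − 6, so its minimum is min P + min Q − 6.
P'(x) = 4(x - 1)(x + 1)(x + 3) vanishes at x ∈ {-3, -1, 1}; Q'(y) = 6y - 24 vanishes at y ∈ {4}.
Local minima of P (where P''>0): P(-3)=-9, P(1)=-9. Local minima of Q: Q(4)=-48.
So the global minimum of h is P(-3) + Q(4) − 6 = -9 − 48 − 6 = -63, attained at (-3, 4).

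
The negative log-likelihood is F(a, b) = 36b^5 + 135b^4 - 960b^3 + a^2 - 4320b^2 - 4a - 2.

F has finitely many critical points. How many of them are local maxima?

F separates as a function of a plus a function of b, so ∇F=0 decouples.
∂F/∂a = 2(a - 2) = 0 at a ∈ {2}; ∂F/∂b = 180b(b - 4)(b + 3)(b + 4) = 0 at b ∈ {-4, -3, 0, 4}.
The Hessian is diagonal: diag(F_aa, F_bb). Second derivatives: F_aa(2)=2; F_bb(-4)=-5760, F_bb(-3)=3780, F_bb(0)=-8640, F_bb(4)=40320.
Local maxima occur where both diagonal entries negative: none. Count: 0.

0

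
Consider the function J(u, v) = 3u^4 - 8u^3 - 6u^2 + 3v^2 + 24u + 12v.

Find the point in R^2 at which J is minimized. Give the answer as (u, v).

J(u,v) separates as P(u) + Q(v), so its minimum is min P + min Q.
P'(u) = 12(u - 2)(u - 1)(u + 1) vanishes at u ∈ {-1, 1, 2}; Q'(v) = 6v + 12 vanishes at v ∈ {-2}.
Local minima of P (where P''>0): P(-1)=-19, P(2)=8. Local minima of Q: Q(-2)=-12.
So the global minimum of J is P(-1) + Q(-2) = -19 − 12 = -31, attained at (-1, -2).

(-1, -2)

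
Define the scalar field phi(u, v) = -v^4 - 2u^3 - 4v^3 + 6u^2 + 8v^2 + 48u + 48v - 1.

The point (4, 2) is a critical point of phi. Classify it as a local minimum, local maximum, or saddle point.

local maximum

The mixed partial ∂²phi/∂u∂v is 0, so the Hessian at any point is diag(phi_uu, phi_vv) = diag(12(-u + 1), 4(-3v^2 - 6v + 4)).
At (4, 2): H = diag(-36, -80).
Both eigenvalues are negative, so H is negative definite: a local maximum.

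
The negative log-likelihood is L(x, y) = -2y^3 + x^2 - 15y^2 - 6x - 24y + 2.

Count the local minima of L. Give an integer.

L separates as a function of x plus a function of y, so ∇L=0 decouples.
∂L/∂x = 2(x - 3) = 0 at x ∈ {3}; ∂L/∂y = -6(y + 1)(y + 4) = 0 at y ∈ {-4, -1}.
The Hessian is diagonal: diag(L_xx, L_yy). Second derivatives: L_xx(3)=2; L_yy(-4)=18, L_yy(-1)=-18.
Local minima occur where both diagonal entries positive: (3, -4). Count: 1.

1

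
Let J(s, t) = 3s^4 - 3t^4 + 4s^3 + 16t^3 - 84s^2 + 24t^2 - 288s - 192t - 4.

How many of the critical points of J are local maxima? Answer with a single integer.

2

J separates as a function of s plus a function of t, so ∇J=0 decouples.
∂J/∂s = 12(s - 4)(s + 2)(s + 3) = 0 at s ∈ {-3, -2, 4}; ∂J/∂t = -12(t - 4)(t - 2)(t + 2) = 0 at t ∈ {-2, 2, 4}.
The Hessian is diagonal: diag(J_ss, J_tt). Second derivatives: J_ss(-3)=84, J_ss(-2)=-72, J_ss(4)=504; J_tt(-2)=-288, J_tt(2)=96, J_tt(4)=-144.
Local maxima occur where both diagonal entries negative: (-2, -2), (-2, 4). Count: 2.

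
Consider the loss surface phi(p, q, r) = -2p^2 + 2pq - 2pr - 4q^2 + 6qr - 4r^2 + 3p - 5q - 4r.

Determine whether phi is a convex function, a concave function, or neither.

concave

phi is quadratic, so its Hessian is the constant matrix H = [[-4, 2, -2], [2, -8, 6], [-2, 6, -8]].
Leading principal minors: -4, 28, -96.
Signs alternate −, +, − ⇒ H ≺ 0 ⇒ concave.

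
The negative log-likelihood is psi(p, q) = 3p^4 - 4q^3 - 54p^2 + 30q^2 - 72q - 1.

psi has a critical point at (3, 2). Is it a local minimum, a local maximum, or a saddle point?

local minimum

The mixed partial ∂²psi/∂p∂q is 0, so the Hessian at any point is diag(psi_pp, psi_qq) = diag(36(p^2 - 3), 12(-2q + 5)).
At (3, 2): H = diag(216, 12).
Both eigenvalues are positive, so H is positive definite: a local minimum.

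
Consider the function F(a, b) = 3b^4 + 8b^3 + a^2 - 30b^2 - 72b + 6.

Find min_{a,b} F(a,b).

F(a,b) separates as P(a) + Q(b) + 6, so its minimum is min P + min Q + 6.
P'(a) = 2a vanishes at a ∈ {0}; Q'(b) = 12(b - 2)(b + 1)(b + 3) vanishes at b ∈ {-3, -1, 2}.
Local minima of P (where P''>0): P(0)=0. Local minima of Q: Q(-3)=-27, Q(2)=-152.
So the global minimum of F is P(0) + Q(2) + 6 = 0 − 152 + 6 = -146, attained at (0, 2).

-146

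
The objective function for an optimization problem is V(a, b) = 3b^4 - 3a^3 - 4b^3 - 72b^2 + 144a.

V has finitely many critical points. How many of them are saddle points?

3

V separates as a function of a plus a function of b, so ∇V=0 decouples.
∂V/∂a = -9(a - 4)(a + 4) = 0 at a ∈ {-4, 4}; ∂V/∂b = 12b(b - 4)(b + 3) = 0 at b ∈ {-3, 0, 4}.
The Hessian is diagonal: diag(V_aa, V_bb). Second derivatives: V_aa(-4)=72, V_aa(4)=-72; V_bb(-3)=252, V_bb(0)=-144, V_bb(4)=336.
Saddle points occur where the two diagonal entries have opposite signs: (-4, 0), (4, -3), (4, 4). Count: 3.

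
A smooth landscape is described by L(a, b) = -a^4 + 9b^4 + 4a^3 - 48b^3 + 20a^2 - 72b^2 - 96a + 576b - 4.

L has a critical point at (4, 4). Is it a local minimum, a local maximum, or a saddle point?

saddle point

The mixed partial ∂²L/∂a∂b is 0, so the Hessian at any point is diag(L_aa, L_bb) = diag(4(-3a^2 + 6a + 10), 36(3b^2 - 8b - 4)).
At (4, 4): H = diag(-56, 432).
The eigenvalues have opposite signs, so H is indefinite: a saddle point.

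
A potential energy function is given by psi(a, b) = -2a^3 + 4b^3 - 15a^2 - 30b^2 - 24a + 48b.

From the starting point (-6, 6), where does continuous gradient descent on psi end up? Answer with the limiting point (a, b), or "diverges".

(-4, 4)

psi is separable, so gradient descent decouples: a follows -∂psi/∂a, b follows -∂psi/∂b.
∂psi/∂a = -6(a + 1)(a + 4); at a=-6 this is -60, so a increases.
∂psi/∂b = 12(b - 4)(b - 1); at b=6 this is 120, so b decreases.
a converges to its nearest critical value -4 (a local min of the a-part); b converges to 4. The iterate converges to (-4, 4).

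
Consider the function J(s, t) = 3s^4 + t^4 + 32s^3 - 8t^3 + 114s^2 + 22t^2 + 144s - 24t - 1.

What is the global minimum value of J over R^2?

-69

J(s,t) separates as P(s) + Q(t) − 1, so its minimum is min P + min Q − 1.
P'(s) = 12(s + 1)(s + 3)(s + 4) vanishes at s ∈ {-4, -3, -1}; Q'(t) = 4(t - 3)(t - 2)(t - 1) vanishes at t ∈ {1, 2, 3}.
Local minima of P (where P''>0): P(-4)=-32, P(-1)=-59. Local minima of Q: Q(1)=-9, Q(3)=-9.
So the global minimum of J is P(-1) + Q(1) − 1 = -59 − 9 − 1 = -69, attained at (-1, 1).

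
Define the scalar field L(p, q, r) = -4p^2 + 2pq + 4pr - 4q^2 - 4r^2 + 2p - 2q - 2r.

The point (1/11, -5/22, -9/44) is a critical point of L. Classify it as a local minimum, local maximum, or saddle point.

local maximum

The Hessian is constant: H = [[-8, 2, 4], [2, -8, 0], [4, 0, -8]].
Leading principal minors: Δ₁ = -8, Δ₂ = 60, Δ₃ = -352.
The minors alternate sign starting negative (−, +, −), so H is negative definite: a local maximum.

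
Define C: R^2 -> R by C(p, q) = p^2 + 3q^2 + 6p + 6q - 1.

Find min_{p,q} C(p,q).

-13

C(p,q) separates as A(p) + B(q) − 1, so its minimum is min A + min B − 1.
A'(p) = 2p + 6 vanishes at p ∈ {-3}; B'(q) = 6q + 6 vanishes at q ∈ {-1}.
Local minima of A (where A''>0): A(-3)=-9. Local minima of B: B(-1)=-3.
So the global minimum of C is A(-3) + B(-1) − 1 = -9 − 3 − 1 = -13, attained at (-3, -1).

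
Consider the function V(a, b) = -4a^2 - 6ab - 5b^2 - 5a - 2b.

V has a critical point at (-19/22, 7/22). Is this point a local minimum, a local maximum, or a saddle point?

The Hessian of V is constant: H = [[-8, -6], [-6, -10]].
det(H) = (-8)·(-10) − (-6)² = 44.
det(H) > 0 and tr(H) = -18 < 0, so H is negative definite and the point is a local maximum.

local maximum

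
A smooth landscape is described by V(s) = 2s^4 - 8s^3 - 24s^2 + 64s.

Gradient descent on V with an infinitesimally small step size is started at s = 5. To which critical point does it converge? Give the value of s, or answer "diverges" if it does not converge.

V'(s) = 8(s - 4)(s - 1)(s + 2), so V'(5) = 224.
Gradient descent moves in the -V' direction, i.e. s is decreasing.
The nearest critical point in that direction is s = 4, where V'' = 144 > 0 (a local minimum). The iterate converges there.

4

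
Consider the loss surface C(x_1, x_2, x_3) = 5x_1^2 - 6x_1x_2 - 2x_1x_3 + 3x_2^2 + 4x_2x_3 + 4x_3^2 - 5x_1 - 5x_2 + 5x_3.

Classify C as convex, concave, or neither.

C is quadratic, so its Hessian is the constant matrix H = [[10, -6, -2], [-6, 6, 4], [-2, 4, 8]].
Leading principal minors: 10, 24, 104.
All positive ⇒ H ≻ 0 ⇒ convex.

convex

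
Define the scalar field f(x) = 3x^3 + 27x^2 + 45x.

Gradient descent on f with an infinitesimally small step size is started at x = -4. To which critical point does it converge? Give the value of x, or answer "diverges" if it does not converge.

f'(x) = 9(x + 1)(x + 5), so f'(-4) = -27.
Gradient descent moves in the -f' direction, i.e. x is increasing.
The nearest critical point in that direction is x = -1, where f'' = 36 > 0 (a local minimum). The iterate converges there.

-1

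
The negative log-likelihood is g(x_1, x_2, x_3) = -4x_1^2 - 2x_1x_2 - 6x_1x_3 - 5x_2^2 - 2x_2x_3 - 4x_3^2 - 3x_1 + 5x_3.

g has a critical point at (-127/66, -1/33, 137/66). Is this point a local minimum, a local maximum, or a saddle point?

local maximum

The Hessian is constant: H = [[-8, -2, -6], [-2, -10, -2], [-6, -2, -8]].
Leading principal minors: Δ₁ = -8, Δ₂ = 76, Δ₃ = -264.
The minors alternate sign starting negative (−, +, −), so H is negative definite: a local maximum.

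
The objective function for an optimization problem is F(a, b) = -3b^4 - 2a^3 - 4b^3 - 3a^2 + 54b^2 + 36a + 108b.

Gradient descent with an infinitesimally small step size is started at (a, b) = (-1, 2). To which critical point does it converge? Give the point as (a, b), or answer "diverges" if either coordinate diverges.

(-3, -1)

F is separable, so gradient descent decouples: a follows -∂F/∂a, b follows -∂F/∂b.
∂F/∂a = -6(a - 2)(a + 3); at a=-1 this is 36, so a decreases.
∂F/∂b = -12(b - 3)(b + 1)(b + 3); at b=2 this is 180, so b decreases.
a converges to its nearest critical value -3 (a local min of the a-part); b converges to -1. The iterate converges to (-3, -1).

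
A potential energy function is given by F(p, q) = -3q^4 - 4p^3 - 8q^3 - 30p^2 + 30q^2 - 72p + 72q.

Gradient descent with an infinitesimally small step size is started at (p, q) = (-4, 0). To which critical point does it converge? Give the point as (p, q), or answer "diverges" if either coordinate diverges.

(-3, -1)

F is separable, so gradient descent decouples: p follows -∂F/∂p, q follows -∂F/∂q.
∂F/∂p = -12(p + 2)(p + 3); at p=-4 this is -24, so p increases.
∂F/∂q = -12(q - 2)(q + 1)(q + 3); at q=0 this is 72, so q decreases.
p converges to its nearest critical value -3 (a local min of the p-part); q converges to -1. The iterate converges to (-3, -1).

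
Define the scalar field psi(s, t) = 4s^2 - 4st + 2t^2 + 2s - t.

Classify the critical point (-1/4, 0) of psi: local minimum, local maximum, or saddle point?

The Hessian of psi is constant: H = [[8, -4], [-4, 4]].
det(H) = 8·4 − (-4)² = 16.
det(H) > 0 and tr(H) = 12 > 0, so H is positive definite and the point is a local minimum.

local minimum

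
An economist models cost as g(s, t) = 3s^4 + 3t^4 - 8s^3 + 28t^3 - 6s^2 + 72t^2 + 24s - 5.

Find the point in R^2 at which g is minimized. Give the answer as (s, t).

g(s,t) separates as P(s) + Q(t) − 5, so its minimum is min P + min Q − 5.
P'(s) = 12(s - 2)(s - 1)(s + 1) vanishes at s ∈ {-1, 1, 2}; Q'(t) = 12t(t + 3)(t + 4) vanishes at t ∈ {-4, -3, 0}.
Local minima of P (where P''>0): P(-1)=-19, P(2)=8. Local minima of Q: Q(-4)=128, Q(0)=0.
So the global minimum of g is P(-1) + Q(0) − 5 = -19 + 0 − 5 = -24, attained at (-1, 0).

(-1, 0)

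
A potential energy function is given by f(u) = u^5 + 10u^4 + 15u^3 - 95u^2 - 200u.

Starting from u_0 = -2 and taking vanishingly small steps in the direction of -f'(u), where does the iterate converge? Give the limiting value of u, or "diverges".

f'(u) = 5(u - 2)(u + 1)(u + 4)(u + 5), so f'(-2) = 120.
Gradient descent moves in the -f' direction, i.e. u is decreasing.
The nearest critical point in that direction is u = -4, where f'' = 90 > 0 (a local minimum). The iterate converges there.

-4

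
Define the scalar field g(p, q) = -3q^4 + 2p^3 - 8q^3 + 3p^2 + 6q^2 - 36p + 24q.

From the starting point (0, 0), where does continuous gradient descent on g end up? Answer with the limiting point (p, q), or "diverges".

(2, -1)

g is separable, so gradient descent decouples: p follows -∂g/∂p, q follows -∂g/∂q.
∂g/∂p = 6(p - 2)(p + 3); at p=0 this is -36, so p increases.
∂g/∂q = -12(q - 1)(q + 1)(q + 2); at q=0 this is 24, so q decreases.
p converges to its nearest critical value 2 (a local min of the p-part); q converges to -1. The iterate converges to (2, -1).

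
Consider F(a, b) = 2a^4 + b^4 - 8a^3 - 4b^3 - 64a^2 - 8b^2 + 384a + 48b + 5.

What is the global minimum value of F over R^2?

F(a,b) separates as P(a) + Q(b) + 5, so its minimum is min P + min Q + 5.
P'(a) = 8(a - 4)(a - 3)(a + 4) vanishes at a ∈ {-4, 3, 4}; Q'(b) = 4(b - 3)(b - 2)(b + 2) vanishes at b ∈ {-2, 2, 3}.
Local minima of P (where P''>0): P(-4)=-1536, P(4)=512. Local minima of Q: Q(-2)=-80, Q(3)=45.
So the global minimum of F is P(-4) + Q(-2) + 5 = -1536 − 80 + 5 = -1611, attained at (-4, -2).

-1611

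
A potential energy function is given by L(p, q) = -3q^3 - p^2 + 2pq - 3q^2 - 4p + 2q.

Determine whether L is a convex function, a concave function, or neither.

neither

The term -3q^3 is cubic, so the Hessian is not constant.
∂²L/∂q² = -18q - 6, which takes both signs as q varies (negative for sufficiently large q). A diagonal entry of the Hessian changing sign means the Hessian is neither positive- nor negative-semidefinite on all of R^2.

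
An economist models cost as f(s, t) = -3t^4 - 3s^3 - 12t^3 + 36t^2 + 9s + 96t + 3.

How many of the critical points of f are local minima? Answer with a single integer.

1

f separates as a function of s plus a function of t, so ∇f=0 decouples.
∂f/∂s = -9(s - 1)(s + 1) = 0 at s ∈ {-1, 1}; ∂f/∂t = -12(t - 2)(t + 1)(t + 4) = 0 at t ∈ {-4, -1, 2}.
The Hessian is diagonal: diag(f_ss, f_tt). Second derivatives: f_ss(-1)=18, f_ss(1)=-18; f_tt(-4)=-216, f_tt(-1)=108, f_tt(2)=-216.
Local minima occur where both diagonal entries positive: (-1, -1). Count: 1.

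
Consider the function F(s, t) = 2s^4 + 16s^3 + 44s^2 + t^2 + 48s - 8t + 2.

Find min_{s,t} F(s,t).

F(s,t) separates as P(s) + Q(t) + 2, so its minimum is min P + min Q + 2.
P'(s) = 8(s + 1)(s + 2)(s + 3) vanishes at s ∈ {-3, -2, -1}; Q'(t) = 2(t - 4) vanishes at t ∈ {4}.
Local minima of P (where P''>0): P(-3)=-18, P(-1)=-18. Local minima of Q: Q(4)=-16.
So the global minimum of F is P(-3) + Q(4) + 2 = -18 − 16 + 2 = -32, attained at (-3, 4).

-32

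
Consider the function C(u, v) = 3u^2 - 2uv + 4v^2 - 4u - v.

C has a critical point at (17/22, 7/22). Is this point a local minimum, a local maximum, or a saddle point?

The Hessian of C is constant: H = [[6, -2], [-2, 8]].
det(H) = 6·8 − (-2)² = 44.
det(H) > 0 and tr(H) = 14 > 0, so H is positive definite and the point is a local minimum.

local minimum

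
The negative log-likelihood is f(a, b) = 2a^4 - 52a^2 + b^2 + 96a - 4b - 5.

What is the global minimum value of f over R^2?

-713

f(a,b) separates as P(a) + Q(b) − 5, so its minimum is min P + min Q − 5.
P'(a) = 8(a - 3)(a - 1)(a + 4) vanishes at a ∈ {-4, 1, 3}; Q'(b) = 2b - 4 vanishes at b ∈ {2}.
Local minima of P (where P''>0): P(-4)=-704, P(3)=-18. Local minima of Q: Q(2)=-4.
So the global minimum of f is P(-4) + Q(2) − 5 = -704 − 4 − 5 = -713, attained at (-4, 2).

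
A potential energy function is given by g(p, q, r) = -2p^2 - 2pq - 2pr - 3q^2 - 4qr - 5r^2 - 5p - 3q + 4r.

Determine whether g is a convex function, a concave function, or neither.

g is quadratic, so its Hessian is the constant matrix H = [[-4, -2, -2], [-2, -6, -4], [-2, -4, -10]].
Leading principal minors: -4, 20, -144.
Signs alternate −, +, − ⇒ H ≺ 0 ⇒ concave.

concave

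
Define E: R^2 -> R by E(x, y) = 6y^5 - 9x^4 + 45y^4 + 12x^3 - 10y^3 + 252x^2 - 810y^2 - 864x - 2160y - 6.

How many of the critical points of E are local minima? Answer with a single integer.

2

E separates as a function of x plus a function of y, so ∇E=0 decouples.
∂E/∂x = -36(x - 3)(x - 2)(x + 4) = 0 at x ∈ {-4, 2, 3}; ∂E/∂y = 30(y - 3)(y + 2)(y + 3)(y + 4) = 0 at y ∈ {-4, -3, -2, 3}.
The Hessian is diagonal: diag(E_xx, E_yy). Second derivatives: E_xx(-4)=-1512, E_xx(2)=216, E_xx(3)=-252; E_yy(-4)=-420, E_yy(-3)=180, E_yy(-2)=-300, E_yy(3)=6300.
Local minima occur where both diagonal entries positive: (2, -3), (2, 3). Count: 2.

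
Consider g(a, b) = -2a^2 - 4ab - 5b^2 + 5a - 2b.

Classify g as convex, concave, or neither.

g is quadratic, so its Hessian is the constant matrix H = [[-4, -4], [-4, -10]].
det(H) = 24, tr(H) = -14.
det(H) > 0 and tr(H) < 0, so H is negative definite everywhere: concave.

concave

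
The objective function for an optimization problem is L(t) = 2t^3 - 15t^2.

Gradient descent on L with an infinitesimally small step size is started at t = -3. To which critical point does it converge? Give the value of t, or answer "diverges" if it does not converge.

diverges

L'(t) = 6t(t - 5), so L'(-3) = 144.
Gradient descent moves in the -L' direction, i.e. t is decreasing.
There is no critical point below t=-3, and L' keeps the same sign, so the iterate runs off to −∞.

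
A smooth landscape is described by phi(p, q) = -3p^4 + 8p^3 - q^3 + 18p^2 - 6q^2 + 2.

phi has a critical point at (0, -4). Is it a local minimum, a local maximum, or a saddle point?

The mixed partial ∂²phi/∂p∂q is 0, so the Hessian at any point is diag(phi_pp, phi_qq) = diag(12(-3p^2 + 4p + 3), -6(q + 2)).
At (0, -4): H = diag(36, 12).
Both eigenvalues are positive, so H is positive definite: a local minimum.

local minimum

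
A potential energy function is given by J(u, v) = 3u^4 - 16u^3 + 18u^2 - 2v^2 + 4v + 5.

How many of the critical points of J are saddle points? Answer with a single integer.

2

J separates as a function of u plus a function of v, so ∇J=0 decouples.
∂J/∂u = 12u(u - 3)(u - 1) = 0 at u ∈ {0, 1, 3}; ∂J/∂v = -4(v - 1) = 0 at v ∈ {1}.
The Hessian is diagonal: diag(J_uu, J_vv). Second derivatives: J_uu(0)=36, J_uu(1)=-24, J_uu(3)=72; J_vv(1)=-4.
Saddle points occur where the two diagonal entries have opposite signs: (0, 1), (3, 1). Count: 2.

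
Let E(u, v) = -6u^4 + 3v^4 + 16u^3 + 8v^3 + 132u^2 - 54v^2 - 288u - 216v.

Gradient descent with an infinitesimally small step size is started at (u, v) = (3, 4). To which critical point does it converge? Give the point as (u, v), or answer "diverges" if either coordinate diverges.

E is separable, so gradient descent decouples: u follows -∂E/∂u, v follows -∂E/∂v.
∂E/∂u = -24(u - 4)(u - 1)(u + 3); at u=3 this is 288, so u decreases.
∂E/∂v = 12(v - 3)(v + 2)(v + 3); at v=4 this is 504, so v decreases.
u converges to its nearest critical value 1 (a local min of the u-part); v converges to 3. The iterate converges to (1, 3).

(1, 3)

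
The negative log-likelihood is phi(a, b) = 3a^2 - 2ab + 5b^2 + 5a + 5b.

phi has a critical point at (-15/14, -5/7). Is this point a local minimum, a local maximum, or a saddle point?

local minimum

The Hessian of phi is constant: H = [[6, -2], [-2, 10]].
det(H) = 6·10 − (-2)² = 56.
det(H) > 0 and tr(H) = 16 > 0, so H is positive definite and the point is a local minimum.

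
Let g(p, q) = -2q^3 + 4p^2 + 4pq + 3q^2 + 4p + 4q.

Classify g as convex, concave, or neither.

The term -2q^3 is cubic, so the Hessian is not constant.
∂²g/∂q² = -12q + 6, which takes both signs as q varies (negative for sufficiently large q). A diagonal entry of the Hessian changing sign means the Hessian is neither positive- nor negative-semidefinite on all of R^2.

neither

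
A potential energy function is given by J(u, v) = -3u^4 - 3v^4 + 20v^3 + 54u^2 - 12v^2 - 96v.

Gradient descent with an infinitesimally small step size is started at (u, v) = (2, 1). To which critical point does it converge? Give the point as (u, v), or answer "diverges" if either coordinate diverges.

J is separable, so gradient descent decouples: u follows -∂J/∂u, v follows -∂J/∂v.
∂J/∂u = -12u(u - 3)(u + 3); at u=2 this is 120, so u decreases.
∂J/∂v = -12(v - 4)(v - 2)(v + 1); at v=1 this is -72, so v increases.
u converges to its nearest critical value 0 (a local min of the u-part); v converges to 2. The iterate converges to (0, 2).

(0, 2)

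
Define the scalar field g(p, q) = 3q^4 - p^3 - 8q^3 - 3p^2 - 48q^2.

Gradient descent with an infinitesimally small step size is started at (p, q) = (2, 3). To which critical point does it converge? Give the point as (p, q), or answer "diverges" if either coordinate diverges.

diverges

g is separable, so gradient descent decouples: p follows -∂g/∂p, q follows -∂g/∂q.
∂g/∂p = -3p(p + 2); at p=2 this is -24, so p increases.
∂g/∂q = 12q(q - 4)(q + 2); at q=3 this is -180, so q increases.
The p-coordinate has no critical point in that direction and runs off to infinity.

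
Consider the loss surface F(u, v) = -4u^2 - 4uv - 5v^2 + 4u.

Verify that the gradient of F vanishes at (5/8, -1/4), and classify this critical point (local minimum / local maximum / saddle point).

local maximum

∇F = (-8u - 4v + 4, -4u - 10v); substituting (5/8, -1/4) gives ∇F = (0, 0), so (5/8, -1/4) is indeed a critical point.
The Hessian of F is constant: H = [[-8, -4], [-4, -10]].
det(H) = (-8)·(-10) − (-4)² = 64.
det(H) > 0 and tr(H) = -18 < 0, so H is negative definite and the point is a local maximum.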